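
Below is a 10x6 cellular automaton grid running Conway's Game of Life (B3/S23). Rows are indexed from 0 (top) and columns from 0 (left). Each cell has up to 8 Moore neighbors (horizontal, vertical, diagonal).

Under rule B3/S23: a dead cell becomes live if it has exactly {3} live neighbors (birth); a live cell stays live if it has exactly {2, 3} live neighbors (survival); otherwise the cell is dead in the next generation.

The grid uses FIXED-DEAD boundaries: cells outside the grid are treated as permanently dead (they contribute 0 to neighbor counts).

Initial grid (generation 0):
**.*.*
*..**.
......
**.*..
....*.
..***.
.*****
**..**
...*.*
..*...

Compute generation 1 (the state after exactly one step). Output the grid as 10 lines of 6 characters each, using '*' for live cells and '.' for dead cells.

Answer: ****..
*****.
*****.
......
.*..*.
.*....
*.....
**....
.***.*
......

Derivation:
Simulating step by step:
Generation 0 (given above): 26 live cells
Generation 1: 24 live cells
(generation 1 grid is the final answer)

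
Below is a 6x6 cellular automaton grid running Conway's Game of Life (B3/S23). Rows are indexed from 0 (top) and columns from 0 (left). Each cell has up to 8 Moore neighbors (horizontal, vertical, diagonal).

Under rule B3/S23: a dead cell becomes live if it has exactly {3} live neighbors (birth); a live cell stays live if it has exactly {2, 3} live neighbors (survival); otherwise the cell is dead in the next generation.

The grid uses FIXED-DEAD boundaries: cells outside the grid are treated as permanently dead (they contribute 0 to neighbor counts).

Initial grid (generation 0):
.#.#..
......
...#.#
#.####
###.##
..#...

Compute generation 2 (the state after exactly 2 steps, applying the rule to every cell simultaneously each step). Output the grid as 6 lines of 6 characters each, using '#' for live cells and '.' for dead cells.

Simulating step by step:
Generation 0 (given above): 15 live cells
Generation 1: 10 live cells
......
..#.#.
..##.#
#.....
#....#
..##..
Generation 2: 9 live cells
(generation 2 grid is the final answer)

Answer: ......
..#.#.
.####.
.#..#.
.#....
......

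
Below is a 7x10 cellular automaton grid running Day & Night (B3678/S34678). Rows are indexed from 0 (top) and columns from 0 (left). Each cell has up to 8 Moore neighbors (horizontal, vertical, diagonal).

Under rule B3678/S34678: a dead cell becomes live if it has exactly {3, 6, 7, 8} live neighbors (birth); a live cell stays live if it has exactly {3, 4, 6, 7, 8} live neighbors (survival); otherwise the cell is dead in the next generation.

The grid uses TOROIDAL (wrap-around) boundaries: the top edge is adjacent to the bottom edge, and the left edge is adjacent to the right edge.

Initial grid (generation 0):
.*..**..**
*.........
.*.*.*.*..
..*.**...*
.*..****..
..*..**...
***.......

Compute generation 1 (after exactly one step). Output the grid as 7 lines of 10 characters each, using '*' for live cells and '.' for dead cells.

Simulating step by step:
Generation 0 (given above): 25 live cells
Generation 1: 36 live cells
(generation 1 grid is the final answer)

Answer: .**......*
***..**.**
*.*...*...
***...***.
..*.**....
*.******..
*****.*..*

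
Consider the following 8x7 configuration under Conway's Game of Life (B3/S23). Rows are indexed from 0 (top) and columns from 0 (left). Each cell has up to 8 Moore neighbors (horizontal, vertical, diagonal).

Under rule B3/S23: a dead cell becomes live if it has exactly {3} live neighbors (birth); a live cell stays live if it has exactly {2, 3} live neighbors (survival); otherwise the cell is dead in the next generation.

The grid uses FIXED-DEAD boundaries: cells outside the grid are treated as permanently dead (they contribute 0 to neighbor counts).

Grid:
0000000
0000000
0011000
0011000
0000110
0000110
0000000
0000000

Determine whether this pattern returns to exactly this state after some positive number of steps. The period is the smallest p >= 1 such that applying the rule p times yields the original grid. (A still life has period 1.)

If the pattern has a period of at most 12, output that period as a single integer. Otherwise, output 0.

Simulating and comparing each generation to the original:
Gen 0 (original, given above): 8 live cells
Gen 1: 6 live cells, differs from original
Gen 2: 8 live cells, MATCHES original -> period = 2

Answer: 2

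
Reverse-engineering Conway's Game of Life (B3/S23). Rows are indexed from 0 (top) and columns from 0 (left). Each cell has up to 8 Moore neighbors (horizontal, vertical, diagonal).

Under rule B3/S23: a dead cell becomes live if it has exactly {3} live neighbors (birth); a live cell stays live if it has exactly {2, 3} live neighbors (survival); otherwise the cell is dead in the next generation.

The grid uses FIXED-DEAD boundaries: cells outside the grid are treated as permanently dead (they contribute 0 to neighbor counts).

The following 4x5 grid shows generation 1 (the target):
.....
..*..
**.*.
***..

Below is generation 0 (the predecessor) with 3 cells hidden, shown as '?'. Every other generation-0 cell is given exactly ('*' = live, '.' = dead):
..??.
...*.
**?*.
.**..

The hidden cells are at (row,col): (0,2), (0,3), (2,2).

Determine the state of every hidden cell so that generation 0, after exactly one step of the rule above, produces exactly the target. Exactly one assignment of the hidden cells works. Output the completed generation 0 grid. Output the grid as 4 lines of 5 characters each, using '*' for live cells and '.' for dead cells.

Hidden generation-0 cells (in order): (0,2), (0,3), (2,2).
A hidden cell only influences target cells in its own 3x3 neighborhood. Try each of the 2^3 = 8 assignments, step the completed generation 0 forward once under B3/S23, and compare with the target:
  (0,2)=. (0,3)=. (2,2)=. -> step reproduces the target at every cell -> ACCEPT
  (0,2)=. (0,3)=. (2,2)=* -> step gives (1,1)='*' but target has '.' -> reject
  (0,2)=. (0,3)=* (2,2)=. -> step gives (1,2)='.' but target has '*' -> reject
  (0,2)=. (0,3)=* (2,2)=* -> step gives (1,1)='*' but target has '.' -> reject
  (0,2)=* (0,3)=. (2,2)=. -> step gives (1,1)='*' but target has '.' -> reject
  (0,2)=* (0,3)=. (2,2)=* -> step gives (1,2)='.' but target has '*' -> reject
  (0,2)=* (0,3)=* (2,2)=. -> step gives (0,2)='*' but target has '.' -> reject
  (0,2)=* (0,3)=* (2,2)=* -> step gives (0,2)='*' but target has '.' -> reject
Unique solution: (0,2)=dead, (0,3)=dead, (2,2)=dead.
Check: live-neighbor counts of every cell in the completed generation 0:
00111
22312
23522
33321
Applying B3/S23 to generation 0 with these counts gives:
.....
..*..
**.*.
***..
which matches the target exactly.

Answer: .....
...*.
**.*.
.**..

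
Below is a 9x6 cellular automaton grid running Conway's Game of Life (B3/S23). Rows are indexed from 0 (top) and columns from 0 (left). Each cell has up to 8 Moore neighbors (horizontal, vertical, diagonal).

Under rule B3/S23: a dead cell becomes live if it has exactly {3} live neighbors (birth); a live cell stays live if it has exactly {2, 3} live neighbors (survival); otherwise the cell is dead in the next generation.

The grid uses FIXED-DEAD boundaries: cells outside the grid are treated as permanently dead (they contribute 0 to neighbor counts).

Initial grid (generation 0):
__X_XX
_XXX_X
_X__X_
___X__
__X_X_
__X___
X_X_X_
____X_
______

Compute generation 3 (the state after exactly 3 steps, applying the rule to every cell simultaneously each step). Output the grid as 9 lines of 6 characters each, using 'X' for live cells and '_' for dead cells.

Simulating step by step:
Generation 0 (given above): 17 live cells
Generation 1: 15 live cells
_XX_XX
_X___X
_X__X_
__XXX_
__X___
__X___
_X____
___X__
______
Generation 2: 19 live cells
_XX_XX
XX_X_X
_X__XX
_XX_X_
_XX___
_XX___
__X___
______
______
Generation 3: 16 live cells
(generation 3 grid is the final answer)

Answer: XXXXXX
X__X__
_____X
X___XX
X_____
___X__
_XX___
______
______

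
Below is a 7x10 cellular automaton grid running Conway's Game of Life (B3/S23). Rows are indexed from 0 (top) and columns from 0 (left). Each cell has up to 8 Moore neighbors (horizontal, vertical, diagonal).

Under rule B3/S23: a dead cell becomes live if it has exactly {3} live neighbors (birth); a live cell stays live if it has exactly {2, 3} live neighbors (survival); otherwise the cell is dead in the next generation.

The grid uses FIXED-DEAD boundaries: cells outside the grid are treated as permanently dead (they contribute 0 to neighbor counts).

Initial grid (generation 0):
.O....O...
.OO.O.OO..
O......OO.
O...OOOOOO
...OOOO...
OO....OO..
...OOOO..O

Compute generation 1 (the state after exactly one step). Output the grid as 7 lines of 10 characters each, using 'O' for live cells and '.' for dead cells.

Simulating step by step:
Generation 0 (given above): 30 live cells
Generation 1: 26 live cells
(generation 1 grid is the final answer)

Answer: .OO..OOO..
OOO..OO.O.
O..OO....O
...O.....O
OO.O......
..O....O..
....OOOO..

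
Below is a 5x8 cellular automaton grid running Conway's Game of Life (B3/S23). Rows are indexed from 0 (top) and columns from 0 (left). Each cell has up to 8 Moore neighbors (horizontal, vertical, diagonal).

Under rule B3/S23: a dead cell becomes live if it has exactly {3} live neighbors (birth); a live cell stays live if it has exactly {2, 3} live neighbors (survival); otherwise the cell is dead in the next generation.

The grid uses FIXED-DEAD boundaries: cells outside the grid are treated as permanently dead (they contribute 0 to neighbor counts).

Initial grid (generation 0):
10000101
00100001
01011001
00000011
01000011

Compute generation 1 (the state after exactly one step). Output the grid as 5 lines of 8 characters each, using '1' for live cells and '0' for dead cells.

Answer: 00000010
01111001
00110001
00100100
00000011

Derivation:
Simulating step by step:
Generation 0 (given above): 14 live cells
Generation 1: 13 live cells
(generation 1 grid is the final answer)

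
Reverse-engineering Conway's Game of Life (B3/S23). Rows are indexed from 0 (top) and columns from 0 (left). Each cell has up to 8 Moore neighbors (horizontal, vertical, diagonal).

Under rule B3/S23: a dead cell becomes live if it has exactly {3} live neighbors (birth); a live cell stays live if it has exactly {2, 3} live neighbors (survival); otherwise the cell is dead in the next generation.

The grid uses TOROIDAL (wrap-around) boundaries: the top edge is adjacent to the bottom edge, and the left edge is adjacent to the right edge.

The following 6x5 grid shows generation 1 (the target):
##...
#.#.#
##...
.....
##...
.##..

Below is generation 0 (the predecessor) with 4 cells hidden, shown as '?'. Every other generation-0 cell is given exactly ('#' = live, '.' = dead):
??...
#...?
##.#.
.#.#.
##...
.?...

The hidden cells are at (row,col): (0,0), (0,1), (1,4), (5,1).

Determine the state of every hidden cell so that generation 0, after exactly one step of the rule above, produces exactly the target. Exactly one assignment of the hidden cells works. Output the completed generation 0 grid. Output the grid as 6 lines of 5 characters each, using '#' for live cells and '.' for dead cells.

Hidden generation-0 cells (in order): (0,0), (0,1), (1,4), (5,1).
A hidden cell only influences target cells in its own 3x3 neighborhood. Try each of the 2^4 = 16 assignments, step the completed generation 0 forward once under B3/S23, and compare with the target:
  (0,0)=. (0,1)=. (1,4)=. (5,1)=. -> step gives (0,0)='.' but target has '#' -> reject
  (0,0)=. (0,1)=. (1,4)=. (5,1)=# -> step gives (0,0)='.' but target has '#' -> reject
  (0,0)=. (0,1)=. (1,4)=# (5,1)=. -> step gives (0,0)='.' but target has '#' -> reject
  (0,0)=. (0,1)=. (1,4)=# (5,1)=# -> step gives (0,1)='.' but target has '#' -> reject
  (0,0)=. (0,1)=# (1,4)=. (5,1)=. -> step gives (0,0)='.' but target has '#' -> reject
  (0,0)=. (0,1)=# (1,4)=. (5,1)=# -> step reproduces the target at every cell -> ACCEPT
  (0,0)=. (0,1)=# (1,4)=# (5,1)=. -> step gives (0,1)='.' but target has '#' -> reject
  (0,0)=. (0,1)=# (1,4)=# (5,1)=# -> step gives (0,0)='.' but target has '#' -> reject
  (0,0)=# (0,1)=. (1,4)=. (5,1)=. -> step gives (0,0)='.' but target has '#' -> reject
  (0,0)=# (0,1)=. (1,4)=. (5,1)=# -> step gives (1,2)='.' but target has '#' -> reject
  (0,0)=# (0,1)=. (1,4)=# (5,1)=. -> step gives (0,1)='.' but target has '#' -> reject
  (0,0)=# (0,1)=. (1,4)=# (5,1)=# -> step gives (0,4)='#' but target has '.' -> reject
  (0,0)=# (0,1)=# (1,4)=. (5,1)=. -> step gives (1,0)='.' but target has '#' -> reject
  (0,0)=# (0,1)=# (1,4)=. (5,1)=# -> step gives (1,0)='.' but target has '#' -> reject
  (0,0)=# (0,1)=# (1,4)=# (5,1)=. -> step gives (0,4)='#' but target has '.' -> reject
  (0,0)=# (0,1)=# (1,4)=# (5,1)=# -> step gives (0,0)='.' but target has '#' -> reject
Unique solution: (0,0)=dead, (0,1)=live, (1,4)=dead, (5,1)=live.
Check: live-neighbor counts of every cell in the completed generation 0:
32201
34313
33414
54514
33412
43301
Applying B3/S23 to generation 0 with these counts gives:
##...
#.#.#
##...
.....
##...
.##..
which matches the target exactly.

Answer: .#...
#....
##.#.
.#.#.
##...
.#...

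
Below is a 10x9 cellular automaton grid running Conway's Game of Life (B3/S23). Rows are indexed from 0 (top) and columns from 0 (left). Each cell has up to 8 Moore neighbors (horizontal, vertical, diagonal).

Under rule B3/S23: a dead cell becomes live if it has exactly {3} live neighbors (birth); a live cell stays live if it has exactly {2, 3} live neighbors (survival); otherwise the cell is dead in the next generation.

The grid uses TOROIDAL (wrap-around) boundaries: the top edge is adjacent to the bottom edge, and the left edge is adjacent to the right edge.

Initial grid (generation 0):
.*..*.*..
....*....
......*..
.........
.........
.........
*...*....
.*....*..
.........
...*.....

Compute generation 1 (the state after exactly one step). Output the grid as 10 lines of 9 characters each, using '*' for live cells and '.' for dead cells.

Answer: ...***...
.........
.........
.........
.........
.........
.........
.........
.........
.........

Derivation:
Simulating step by step:
Generation 0 (given above): 10 live cells
Generation 1: 3 live cells
(generation 1 grid is the final answer)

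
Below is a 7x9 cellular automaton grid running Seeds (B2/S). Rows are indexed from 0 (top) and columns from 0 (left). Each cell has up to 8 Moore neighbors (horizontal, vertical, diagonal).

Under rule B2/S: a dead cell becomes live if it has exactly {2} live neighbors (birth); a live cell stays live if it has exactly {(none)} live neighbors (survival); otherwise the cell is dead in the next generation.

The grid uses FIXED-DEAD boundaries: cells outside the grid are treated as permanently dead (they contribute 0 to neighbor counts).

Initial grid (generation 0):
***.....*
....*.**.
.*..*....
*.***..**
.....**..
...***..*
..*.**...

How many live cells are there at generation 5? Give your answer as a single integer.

Answer: 14

Derivation:
Simulating step by step:
Generation 0 (given above): 24 live cells
Generation 1: 9 live cells
...*.**..
........*
*........
.........
.*.......
..*....*.
......*..
Generation 2: 12 live cells
....*..*.
....****.
.........
**.......
..*......
.*....*..
.......*.
Generation 3: 12 live cells
...*....*
...*....*
**..*..*.
..*......
.........
..*....*.
......*..
Generation 4: 13 live cells
..*.*..*.
**.......
........*
*..*.....
.***.....
......*..
.......*.
Generation 5: 14 live cells
*..*.....
..**...**
..*......
....*....
*...*....
.*.*...*.
......*..
Population at generation 5: 14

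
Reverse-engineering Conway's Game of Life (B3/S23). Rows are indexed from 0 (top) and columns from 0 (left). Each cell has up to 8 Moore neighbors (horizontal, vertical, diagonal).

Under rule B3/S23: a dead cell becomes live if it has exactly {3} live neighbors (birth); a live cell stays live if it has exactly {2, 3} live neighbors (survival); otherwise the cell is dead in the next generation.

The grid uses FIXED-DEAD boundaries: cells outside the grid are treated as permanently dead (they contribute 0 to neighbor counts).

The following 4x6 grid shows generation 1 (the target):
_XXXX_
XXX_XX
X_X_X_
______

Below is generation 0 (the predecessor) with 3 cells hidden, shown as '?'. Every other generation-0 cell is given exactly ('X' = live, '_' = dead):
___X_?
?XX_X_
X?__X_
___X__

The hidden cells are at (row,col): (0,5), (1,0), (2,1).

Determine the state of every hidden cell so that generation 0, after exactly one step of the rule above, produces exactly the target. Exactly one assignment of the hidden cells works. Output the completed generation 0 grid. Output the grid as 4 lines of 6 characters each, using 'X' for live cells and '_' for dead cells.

Answer: ___X_X
XXX_X_
X___X_
___X__

Derivation:
Hidden generation-0 cells (in order): (0,5), (1,0), (2,1).
A hidden cell only influences target cells in its own 3x3 neighborhood. Try each of the 2^3 = 8 assignments, step the completed generation 0 forward once under B3/S23, and compare with the target:
  (0,5)=_ (1,0)=_ (2,1)=_ -> step gives (0,1)='_' but target has 'X' -> reject
  (0,5)=_ (1,0)=_ (2,1)=X -> step gives (0,1)='_' but target has 'X' -> reject
  (0,5)=_ (1,0)=X (2,1)=_ -> step gives (0,4)='_' but target has 'X' -> reject
  (0,5)=_ (1,0)=X (2,1)=X -> step gives (0,4)='_' but target has 'X' -> reject
  (0,5)=X (1,0)=_ (2,1)=_ -> step gives (0,1)='_' but target has 'X' -> reject
  (0,5)=X (1,0)=_ (2,1)=X -> step gives (0,1)='_' but target has 'X' -> reject
  (0,5)=X (1,0)=X (2,1)=_ -> step reproduces the target at every cell -> ACCEPT
  (0,5)=X (1,0)=X (2,1)=X -> step gives (1,1)='_' but target has 'X' -> reject
Unique solution: (0,5)=live, (1,0)=live, (2,1)=dead.
Check: live-neighbor counts of every cell in the completed generation 0:
233231
232433
243422
111121
Applying B3/S23 to generation 0 with these counts gives:
_XXXX_
XXX_XX
X_X_X_
______
which matches the target exactly.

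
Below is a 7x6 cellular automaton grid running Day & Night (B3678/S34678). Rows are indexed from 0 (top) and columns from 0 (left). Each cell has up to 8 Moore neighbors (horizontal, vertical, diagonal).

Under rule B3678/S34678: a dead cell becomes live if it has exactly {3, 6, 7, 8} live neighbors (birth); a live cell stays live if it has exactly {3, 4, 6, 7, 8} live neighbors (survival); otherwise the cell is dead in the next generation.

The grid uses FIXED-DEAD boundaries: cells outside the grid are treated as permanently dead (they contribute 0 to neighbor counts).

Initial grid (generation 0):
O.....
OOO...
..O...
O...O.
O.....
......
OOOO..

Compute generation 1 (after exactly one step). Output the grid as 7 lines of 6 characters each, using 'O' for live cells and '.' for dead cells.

Answer: ......
.O....
O..O..
.O....
......
O.O...
......

Derivation:
Simulating step by step:
Generation 0 (given above): 12 live cells
Generation 1: 6 live cells
(generation 1 grid is the final answer)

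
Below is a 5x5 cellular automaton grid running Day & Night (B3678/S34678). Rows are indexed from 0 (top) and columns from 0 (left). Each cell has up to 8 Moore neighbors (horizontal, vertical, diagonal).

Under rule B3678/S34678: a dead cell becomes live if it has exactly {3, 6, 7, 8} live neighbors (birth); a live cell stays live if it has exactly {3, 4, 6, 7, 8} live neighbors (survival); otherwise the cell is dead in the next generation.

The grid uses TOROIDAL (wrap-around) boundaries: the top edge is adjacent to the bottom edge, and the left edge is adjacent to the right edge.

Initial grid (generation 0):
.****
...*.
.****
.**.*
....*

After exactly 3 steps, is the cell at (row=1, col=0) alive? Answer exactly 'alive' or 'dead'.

Answer: alive

Derivation:
Simulating step by step:
Generation 0 (given above): 13 live cells
Generation 1: 14 live cells
*.***
..**.
.*..*
.****
...**
Generation 2: 13 live cells
.***.
..*..
.****
..*.*
..***
Generation 3: 14 live cells
.*..*
*.***
***..
...**
*..**

Cell (1,0) at generation 3: 1 -> alive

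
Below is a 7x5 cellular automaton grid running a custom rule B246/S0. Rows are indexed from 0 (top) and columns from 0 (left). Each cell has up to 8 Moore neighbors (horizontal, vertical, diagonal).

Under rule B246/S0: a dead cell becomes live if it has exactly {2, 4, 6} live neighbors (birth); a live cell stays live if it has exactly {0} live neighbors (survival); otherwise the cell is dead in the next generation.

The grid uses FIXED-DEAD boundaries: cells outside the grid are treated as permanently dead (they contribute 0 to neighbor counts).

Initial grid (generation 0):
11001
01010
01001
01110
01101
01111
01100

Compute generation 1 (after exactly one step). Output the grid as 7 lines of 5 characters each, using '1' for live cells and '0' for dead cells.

Answer: 00010
10100
00110
00000
00000
00000
10011

Derivation:
Simulating step by step:
Generation 0 (given above): 19 live cells
Generation 1: 8 live cells
(generation 1 grid is the final answer)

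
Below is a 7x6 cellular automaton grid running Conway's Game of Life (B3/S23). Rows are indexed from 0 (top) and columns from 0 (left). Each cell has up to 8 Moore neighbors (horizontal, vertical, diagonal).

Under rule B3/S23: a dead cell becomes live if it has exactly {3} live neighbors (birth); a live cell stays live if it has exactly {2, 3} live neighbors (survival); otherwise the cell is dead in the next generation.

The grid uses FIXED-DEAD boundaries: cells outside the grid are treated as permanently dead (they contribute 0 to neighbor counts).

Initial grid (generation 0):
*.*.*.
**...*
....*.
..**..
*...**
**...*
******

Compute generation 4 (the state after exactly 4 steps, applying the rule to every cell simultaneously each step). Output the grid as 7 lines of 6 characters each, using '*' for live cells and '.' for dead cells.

Answer: ......
......
***...
****..
.**...
......
......

Derivation:
Simulating step by step:
Generation 0 (given above): 21 live cells
Generation 1: 22 live cells
*.....
**.***
.****.
...*.*
*.****
......
*.****
Generation 2: 13 live cells
**..*.
*....*
**....
.....*
..**.*
......
...**.
Generation 3: 9 live cells
**....
......
**....
.**.*.
....*.
..*...
......
Generation 4: 9 live cells
(generation 4 grid is the final answer)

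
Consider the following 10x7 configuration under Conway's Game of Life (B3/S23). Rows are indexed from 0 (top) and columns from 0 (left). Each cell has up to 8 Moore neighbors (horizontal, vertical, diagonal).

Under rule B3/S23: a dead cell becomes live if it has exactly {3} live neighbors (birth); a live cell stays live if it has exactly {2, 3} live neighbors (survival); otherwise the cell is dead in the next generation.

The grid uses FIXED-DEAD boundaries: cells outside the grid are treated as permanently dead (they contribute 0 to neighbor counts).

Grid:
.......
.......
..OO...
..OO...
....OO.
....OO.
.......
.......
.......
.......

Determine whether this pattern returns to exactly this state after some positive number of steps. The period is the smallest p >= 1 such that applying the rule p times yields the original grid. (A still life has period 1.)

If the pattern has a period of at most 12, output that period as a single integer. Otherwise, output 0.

Simulating and comparing each generation to the original:
Gen 0 (original, given above): 8 live cells
Gen 1: 6 live cells, differs from original
Gen 2: 8 live cells, MATCHES original -> period = 2

Answer: 2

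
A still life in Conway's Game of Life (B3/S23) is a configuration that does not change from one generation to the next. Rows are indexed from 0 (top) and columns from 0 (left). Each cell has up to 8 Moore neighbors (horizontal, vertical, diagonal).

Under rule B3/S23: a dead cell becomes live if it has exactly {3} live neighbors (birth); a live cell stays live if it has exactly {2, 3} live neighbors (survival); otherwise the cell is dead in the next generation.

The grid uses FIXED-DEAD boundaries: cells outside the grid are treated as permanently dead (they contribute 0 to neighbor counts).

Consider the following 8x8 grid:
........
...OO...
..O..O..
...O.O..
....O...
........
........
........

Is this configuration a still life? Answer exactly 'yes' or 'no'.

Answer: yes

Derivation:
Compute generation 1 and compare to generation 0 (given above):
Generation 1:
........
...OO...
..O..O..
...O.O..
....O...
........
........
........
The grids are IDENTICAL -> still life.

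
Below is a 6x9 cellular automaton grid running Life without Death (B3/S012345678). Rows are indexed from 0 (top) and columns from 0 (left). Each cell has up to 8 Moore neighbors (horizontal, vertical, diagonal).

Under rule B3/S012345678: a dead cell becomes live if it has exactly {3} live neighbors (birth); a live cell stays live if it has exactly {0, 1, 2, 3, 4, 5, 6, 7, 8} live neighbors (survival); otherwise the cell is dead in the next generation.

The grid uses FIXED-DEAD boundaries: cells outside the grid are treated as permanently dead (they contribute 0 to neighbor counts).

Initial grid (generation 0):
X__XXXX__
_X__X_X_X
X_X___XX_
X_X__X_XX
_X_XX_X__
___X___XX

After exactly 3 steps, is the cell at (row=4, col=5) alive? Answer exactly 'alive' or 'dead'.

Answer: alive

Derivation:
Simulating step by step:
Generation 0 (given above): 25 live cells
Generation 1: 33 live cells
X__XXXXX_
XXX_X_X_X
X_XX__XX_
X_X_XX_XX
_X_XXXX__
__XXX__XX
Generation 2: 35 live cells
X_XXXXXX_
XXX_X_X_X
X_XX__XX_
X_X_XX_XX
_X_XXXX__
__XXX_XXX
Generation 3: 35 live cells
X_XXXXXX_
XXX_X_X_X
X_XX__XX_
X_X_XX_XX
_X_XXXX__
__XXX_XXX

Cell (4,5) at generation 3: 1 -> alive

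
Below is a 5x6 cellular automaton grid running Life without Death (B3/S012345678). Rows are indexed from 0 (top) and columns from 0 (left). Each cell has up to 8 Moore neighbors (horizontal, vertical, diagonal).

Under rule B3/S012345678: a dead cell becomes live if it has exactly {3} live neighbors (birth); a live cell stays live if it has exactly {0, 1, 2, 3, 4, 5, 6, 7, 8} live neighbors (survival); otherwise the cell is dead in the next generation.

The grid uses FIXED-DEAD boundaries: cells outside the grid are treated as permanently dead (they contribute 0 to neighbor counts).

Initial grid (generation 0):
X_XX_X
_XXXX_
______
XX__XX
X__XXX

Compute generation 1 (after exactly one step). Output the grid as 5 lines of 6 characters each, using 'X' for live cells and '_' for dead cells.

Simulating step by step:
Generation 0 (given above): 16 live cells
Generation 1: 20 live cells
(generation 1 grid is the final answer)

Answer: X_XX_X
_XXXX_
X____X
XX_XXX
XX_XXX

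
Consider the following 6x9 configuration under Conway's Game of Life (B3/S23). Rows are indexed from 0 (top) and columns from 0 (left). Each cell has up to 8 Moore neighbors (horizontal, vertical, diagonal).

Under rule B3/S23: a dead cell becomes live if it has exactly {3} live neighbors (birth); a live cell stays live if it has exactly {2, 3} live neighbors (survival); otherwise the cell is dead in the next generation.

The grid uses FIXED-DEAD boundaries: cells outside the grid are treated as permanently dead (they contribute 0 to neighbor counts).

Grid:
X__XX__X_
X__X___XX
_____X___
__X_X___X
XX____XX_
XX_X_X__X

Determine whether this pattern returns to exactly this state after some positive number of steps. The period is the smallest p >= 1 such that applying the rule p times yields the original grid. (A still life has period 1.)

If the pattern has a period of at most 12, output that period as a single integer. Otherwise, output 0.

Simulating and comparing each generation to the original:
Gen 0 (original, given above): 21 live cells
Gen 1: 28 live cells, differs from original
Gen 2: 21 live cells, differs from original
Gen 3: 19 live cells, differs from original
Gen 4: 17 live cells, differs from original
Gen 5: 21 live cells, differs from original
Gen 6: 20 live cells, differs from original
Gen 7: 16 live cells, differs from original
Gen 8: 16 live cells, differs from original
Gen 9: 11 live cells, differs from original
Gen 10: 9 live cells, differs from original
Gen 11: 13 live cells, differs from original
Gen 12: 11 live cells, differs from original
No period found within 12 steps.

Answer: 0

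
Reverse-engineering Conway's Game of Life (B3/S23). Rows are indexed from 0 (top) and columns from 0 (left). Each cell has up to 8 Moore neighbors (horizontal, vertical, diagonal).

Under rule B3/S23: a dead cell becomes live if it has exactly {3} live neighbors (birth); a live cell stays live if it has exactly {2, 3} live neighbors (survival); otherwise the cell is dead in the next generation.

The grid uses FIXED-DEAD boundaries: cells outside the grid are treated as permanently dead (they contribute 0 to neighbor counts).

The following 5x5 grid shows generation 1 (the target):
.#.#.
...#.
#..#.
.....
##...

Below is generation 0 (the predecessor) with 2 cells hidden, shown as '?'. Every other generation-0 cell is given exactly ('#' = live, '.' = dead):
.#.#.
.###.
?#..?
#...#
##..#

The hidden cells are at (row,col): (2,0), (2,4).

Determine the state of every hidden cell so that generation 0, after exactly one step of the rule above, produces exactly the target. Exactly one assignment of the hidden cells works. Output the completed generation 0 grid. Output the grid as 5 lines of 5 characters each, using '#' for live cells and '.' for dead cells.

Answer: .#.#.
.###.
##...
#...#
##..#

Derivation:
Hidden generation-0 cells (in order): (2,0), (2,4).
A hidden cell only influences target cells in its own 3x3 neighborhood. Try each of the 2^2 = 4 assignments, step the completed generation 0 forward once under B3/S23, and compare with the target:
  (2,0)=. (2,4)=. -> step gives (1,0)='#' but target has '.' -> reject
  (2,0)=. (2,4)=# -> step gives (1,0)='#' but target has '.' -> reject
  (2,0)=# (2,4)=. -> step reproduces the target at every cell -> ACCEPT
  (2,0)=# (2,4)=# -> step gives (1,4)='#' but target has '.' -> reject
Unique solution: (2,0)=live, (2,4)=dead.
Check: live-neighbor counts of every cell in the completed generation 0:
22522
44522
34432
45221
22121
Applying B3/S23 to generation 0 with these counts gives:
.#.#.
...#.
#..#.
.....
##...
which matches the target exactly.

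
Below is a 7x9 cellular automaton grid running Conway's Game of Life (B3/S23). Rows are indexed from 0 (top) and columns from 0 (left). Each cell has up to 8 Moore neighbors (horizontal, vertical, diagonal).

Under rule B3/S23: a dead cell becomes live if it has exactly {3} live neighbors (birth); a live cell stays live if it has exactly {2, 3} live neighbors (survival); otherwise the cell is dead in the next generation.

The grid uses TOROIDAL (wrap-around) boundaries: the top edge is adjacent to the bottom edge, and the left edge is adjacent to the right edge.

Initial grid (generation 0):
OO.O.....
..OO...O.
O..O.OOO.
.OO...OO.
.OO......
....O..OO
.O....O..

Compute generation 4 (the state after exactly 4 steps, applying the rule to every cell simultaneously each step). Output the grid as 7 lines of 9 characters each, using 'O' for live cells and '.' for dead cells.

Simulating step by step:
Generation 0 (given above): 22 live cells
Generation 1: 28 live cells
OO.O.....
O..O...O.
...OOO...
O..O.O.OO
OOOO..O.O
OOO....O.
.OO....OO
Generation 2: 19 live cells
...O...O.
OO.O....O
O.OO.O.O.
.....O.O.
...OO.O..
......O..
...O...O.
Generation 3: 27 live cells
O..OO..O.
OO.O..OO.
O.OO...O.
..O..O.OO
....O.OO.
...OOOOO.
......OO.
Generation 4: 19 live cells
(generation 4 grid is the final answer)

Answer: OOOOOO...
O.....OO.
O..OO....
.OO.OO...
.........
...OO...O
.........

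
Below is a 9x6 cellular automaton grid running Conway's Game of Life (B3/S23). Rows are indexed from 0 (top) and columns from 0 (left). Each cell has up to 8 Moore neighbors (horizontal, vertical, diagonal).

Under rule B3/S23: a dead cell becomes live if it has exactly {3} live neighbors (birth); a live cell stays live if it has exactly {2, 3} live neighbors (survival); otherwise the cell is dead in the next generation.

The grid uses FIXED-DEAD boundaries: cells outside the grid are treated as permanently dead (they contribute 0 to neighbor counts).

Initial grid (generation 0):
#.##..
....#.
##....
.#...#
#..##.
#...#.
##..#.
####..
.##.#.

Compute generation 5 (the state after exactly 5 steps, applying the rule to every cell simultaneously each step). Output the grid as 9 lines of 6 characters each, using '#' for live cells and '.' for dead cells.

Answer: ......
..###.
.###..
#.##..
......
##....
......
......
......

Derivation:
Simulating step by step:
Generation 0 (given above): 23 live cells
Generation 1: 20 live cells
...#..
#.##..
##....
.##.#.
##.###
#...##
....#.
....#.
#.....
Generation 2: 13 live cells
..##..
#.##..
#.....
....##
#.....
##....
...##.
......
......
Generation 3: 12 live cells
.###..
..##..
.#.##.
......
##....
##....
......
......
......
Generation 4: 11 live cells
.#.#..
......
...##.
###...
##....
##....
......
......
......
Generation 5: 11 live cells
(generation 5 grid is the final answer)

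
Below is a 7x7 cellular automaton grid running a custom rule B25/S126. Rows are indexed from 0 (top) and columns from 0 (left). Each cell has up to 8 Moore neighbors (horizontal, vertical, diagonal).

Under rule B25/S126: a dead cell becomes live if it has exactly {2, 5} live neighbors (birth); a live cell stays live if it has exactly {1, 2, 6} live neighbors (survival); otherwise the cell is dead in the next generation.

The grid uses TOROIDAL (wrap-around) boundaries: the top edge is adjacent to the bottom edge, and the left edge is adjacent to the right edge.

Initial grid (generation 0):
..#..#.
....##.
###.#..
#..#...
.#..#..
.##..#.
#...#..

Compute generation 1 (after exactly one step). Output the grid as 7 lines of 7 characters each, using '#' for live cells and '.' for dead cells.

Simulating step by step:
Generation 0 (given above): 17 live cells
Generation 1: 15 live cells
(generation 1 grid is the final answer)

Answer: .#.....
#......
#.#....
.#...##
....###
..#..##
#...#..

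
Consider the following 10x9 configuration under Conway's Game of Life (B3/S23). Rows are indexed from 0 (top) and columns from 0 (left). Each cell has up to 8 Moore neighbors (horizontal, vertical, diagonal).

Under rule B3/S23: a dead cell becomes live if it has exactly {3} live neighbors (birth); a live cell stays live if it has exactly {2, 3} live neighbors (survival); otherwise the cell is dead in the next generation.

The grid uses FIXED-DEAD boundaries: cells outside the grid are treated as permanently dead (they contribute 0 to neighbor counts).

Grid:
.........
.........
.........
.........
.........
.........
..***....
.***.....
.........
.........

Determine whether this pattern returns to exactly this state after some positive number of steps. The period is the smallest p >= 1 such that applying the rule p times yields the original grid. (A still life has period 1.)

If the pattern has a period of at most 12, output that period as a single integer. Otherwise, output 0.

Answer: 2

Derivation:
Simulating and comparing each generation to the original:
Gen 0 (original, given above): 6 live cells
Gen 1: 6 live cells, differs from original
Gen 2: 6 live cells, MATCHES original -> period = 2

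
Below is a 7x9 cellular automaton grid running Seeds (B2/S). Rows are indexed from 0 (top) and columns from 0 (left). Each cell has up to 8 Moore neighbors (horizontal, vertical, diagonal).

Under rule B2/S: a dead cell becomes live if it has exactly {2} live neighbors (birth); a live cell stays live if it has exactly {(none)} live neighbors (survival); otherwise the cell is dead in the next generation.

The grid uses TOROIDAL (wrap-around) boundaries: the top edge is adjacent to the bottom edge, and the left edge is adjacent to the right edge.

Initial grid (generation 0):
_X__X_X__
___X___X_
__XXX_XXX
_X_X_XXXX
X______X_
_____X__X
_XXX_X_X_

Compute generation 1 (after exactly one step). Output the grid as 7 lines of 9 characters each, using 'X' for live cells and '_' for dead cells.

Simulating step by step:
Generation 0 (given above): 26 live cells
Generation 1: 9 live cells
(generation 1 grid is the final answer)

Answer: X_______X
XX_______
_X_______
_________
_XX______
___X_____
________X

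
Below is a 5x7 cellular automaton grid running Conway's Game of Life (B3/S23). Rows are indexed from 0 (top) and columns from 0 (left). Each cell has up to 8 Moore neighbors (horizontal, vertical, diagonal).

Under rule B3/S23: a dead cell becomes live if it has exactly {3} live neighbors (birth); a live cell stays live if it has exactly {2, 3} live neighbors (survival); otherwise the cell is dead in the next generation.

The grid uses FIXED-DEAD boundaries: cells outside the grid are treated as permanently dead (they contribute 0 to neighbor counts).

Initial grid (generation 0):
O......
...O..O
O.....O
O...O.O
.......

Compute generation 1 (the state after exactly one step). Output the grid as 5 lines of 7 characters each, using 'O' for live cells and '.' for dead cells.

Simulating step by step:
Generation 0 (given above): 8 live cells
Generation 1: 2 live cells
(generation 1 grid is the final answer)

Answer: .......
.......
......O
.....O.
.......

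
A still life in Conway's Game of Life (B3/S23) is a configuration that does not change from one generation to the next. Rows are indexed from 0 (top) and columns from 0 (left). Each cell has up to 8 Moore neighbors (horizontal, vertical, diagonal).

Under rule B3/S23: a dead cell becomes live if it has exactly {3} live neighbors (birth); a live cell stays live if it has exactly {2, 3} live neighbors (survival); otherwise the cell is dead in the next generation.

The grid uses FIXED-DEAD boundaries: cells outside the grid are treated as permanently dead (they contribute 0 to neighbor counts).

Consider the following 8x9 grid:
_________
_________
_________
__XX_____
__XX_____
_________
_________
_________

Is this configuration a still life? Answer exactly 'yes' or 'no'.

Answer: yes

Derivation:
Compute generation 1 and compare to generation 0 (given above):
Generation 1:
_________
_________
_________
__XX_____
__XX_____
_________
_________
_________
The grids are IDENTICAL -> still life.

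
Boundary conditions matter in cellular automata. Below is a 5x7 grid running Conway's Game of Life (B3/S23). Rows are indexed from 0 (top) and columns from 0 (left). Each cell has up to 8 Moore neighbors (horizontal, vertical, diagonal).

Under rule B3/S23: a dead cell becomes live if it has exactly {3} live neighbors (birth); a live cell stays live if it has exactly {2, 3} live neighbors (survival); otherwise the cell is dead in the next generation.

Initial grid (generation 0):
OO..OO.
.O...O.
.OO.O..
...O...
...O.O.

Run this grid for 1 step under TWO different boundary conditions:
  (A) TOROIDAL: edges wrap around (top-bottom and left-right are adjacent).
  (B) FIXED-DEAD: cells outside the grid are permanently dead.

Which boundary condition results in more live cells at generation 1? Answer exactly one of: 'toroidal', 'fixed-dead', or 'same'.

Under TOROIDAL boundary, generation 1:
OOO..O.
...O.OO
.OOOO..
...O...
..OO.OO
Population = 16

Under FIXED-DEAD boundary, generation 1:
OO..OO.
...O.O.
.OOOO..
...O...
....O..
Population = 12

Comparison: toroidal=16, fixed-dead=12 -> toroidal

Answer: toroidal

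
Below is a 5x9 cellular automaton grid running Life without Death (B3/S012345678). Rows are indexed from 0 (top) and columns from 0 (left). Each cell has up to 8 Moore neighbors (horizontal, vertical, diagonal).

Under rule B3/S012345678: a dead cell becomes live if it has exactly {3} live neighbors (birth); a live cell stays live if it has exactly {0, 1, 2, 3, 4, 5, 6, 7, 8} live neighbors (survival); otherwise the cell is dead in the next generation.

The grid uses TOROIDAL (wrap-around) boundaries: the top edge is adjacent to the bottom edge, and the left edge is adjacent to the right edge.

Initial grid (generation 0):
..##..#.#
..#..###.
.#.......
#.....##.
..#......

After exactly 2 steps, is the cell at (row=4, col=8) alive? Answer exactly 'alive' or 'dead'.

Simulating step by step:
Generation 0 (given above): 13 live cells
Generation 1: 24 live cells
.###.##.#
.###.###.
.#...#..#
##....##.
.###..#.#
Generation 2: 28 live cells
.###.##.#
.###.####
.#..##..#
##...###.
.####.#.#

Cell (4,8) at generation 2: 1 -> alive

Answer: alive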